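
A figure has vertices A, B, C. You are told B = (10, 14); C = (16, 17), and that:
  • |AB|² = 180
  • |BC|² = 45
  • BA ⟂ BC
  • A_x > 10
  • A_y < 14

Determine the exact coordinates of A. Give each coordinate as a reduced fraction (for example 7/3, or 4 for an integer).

1. A_x = 16  [[BA ⟂ BC ⇒ 6x+3y-102=0] ∩ [|A−(10, 14)|²=180]]
2. A_y = 2  [[BA ⟂ BC ⇒ 6x+3y-102=0] ∩ [|A−(10, 14)|²=180]]
   so A = (16, 2)

A = (16, 2)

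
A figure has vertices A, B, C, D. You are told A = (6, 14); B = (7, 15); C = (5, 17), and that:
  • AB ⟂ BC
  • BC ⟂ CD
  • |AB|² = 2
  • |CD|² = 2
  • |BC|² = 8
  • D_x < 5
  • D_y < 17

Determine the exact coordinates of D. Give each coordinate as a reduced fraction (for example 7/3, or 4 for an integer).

D = (4, 16)

1. D_x = 4  [[BC ⟂ CD ⇒ -2x+2y-24=0] ∩ [|D−(5, 17)|²=2]]
2. D_y = 16  [[BC ⟂ CD ⇒ -2x+2y-24=0] ∩ [|D−(5, 17)|²=2]]
   so D = (4, 16)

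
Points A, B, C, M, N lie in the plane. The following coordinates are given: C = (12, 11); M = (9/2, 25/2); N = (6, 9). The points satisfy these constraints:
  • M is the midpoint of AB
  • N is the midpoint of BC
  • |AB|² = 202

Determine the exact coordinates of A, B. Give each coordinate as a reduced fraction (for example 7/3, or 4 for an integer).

A = (9, 18)
B = (0, 7)

1. B_x = 0  [B = 2·N−C = 2·(6, 9)−(12, 11)]
2. B_y = 7  [B = 2·N−C = 2·(6, 9)−(12, 11)]
   so B = (0, 7)
3. A_x = 9  [A = 2·M−B = 2·(9/2, 25/2)−(0, 7)]
4. A_y = 18  [A = 2·M−B = 2·(9/2, 25/2)−(0, 7)]
   so A = (9, 18)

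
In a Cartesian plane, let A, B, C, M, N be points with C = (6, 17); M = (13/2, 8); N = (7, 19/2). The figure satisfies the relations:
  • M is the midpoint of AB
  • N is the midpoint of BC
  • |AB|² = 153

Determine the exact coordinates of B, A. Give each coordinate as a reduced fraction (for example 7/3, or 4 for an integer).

B = (8, 2)
A = (5, 14)

1. B_x = 8  [B = 2·N−C = 2·(7, 19/2)−(6, 17)]
2. B_y = 2  [B = 2·N−C = 2·(7, 19/2)−(6, 17)]
   so B = (8, 2)
3. A_x = 5  [A = 2·M−B = 2·(13/2, 8)−(8, 2)]
4. A_y = 14  [A = 2·M−B = 2·(13/2, 8)−(8, 2)]
   so A = (5, 14)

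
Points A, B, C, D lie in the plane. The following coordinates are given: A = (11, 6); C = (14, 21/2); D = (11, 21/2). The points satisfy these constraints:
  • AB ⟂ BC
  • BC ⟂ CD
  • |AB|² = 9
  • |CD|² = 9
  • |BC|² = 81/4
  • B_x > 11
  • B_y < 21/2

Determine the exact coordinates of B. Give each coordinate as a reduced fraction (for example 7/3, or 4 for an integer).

B = (14, 6)

1. B_x = 14  [[BC ⟂ CD ⇒ 3x-42=0] ∩ [|B−(11, 6)|²=9]]
2. B_y = 6  [[BC ⟂ CD ⇒ 3x-42=0] ∩ [|B−(11, 6)|²=9]]
   so B = (14, 6)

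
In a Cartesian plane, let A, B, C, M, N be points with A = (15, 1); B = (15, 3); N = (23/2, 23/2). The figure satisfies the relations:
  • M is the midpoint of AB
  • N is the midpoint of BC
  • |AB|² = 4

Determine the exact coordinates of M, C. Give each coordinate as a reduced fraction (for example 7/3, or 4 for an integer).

M = (15, 2)
C = (8, 20)

1. M_x = 15  [2·M = A+B = (15, 1)+(15, 3)]
2. M_y = 2  [2·M = A+B = (15, 1)+(15, 3)]
   so M = (15, 2)
3. C_x = 8  [C = 2·N−B = 2·(23/2, 23/2)−(15, 3)]
4. C_y = 20  [C = 2·N−B = 2·(23/2, 23/2)−(15, 3)]
   so C = (8, 20)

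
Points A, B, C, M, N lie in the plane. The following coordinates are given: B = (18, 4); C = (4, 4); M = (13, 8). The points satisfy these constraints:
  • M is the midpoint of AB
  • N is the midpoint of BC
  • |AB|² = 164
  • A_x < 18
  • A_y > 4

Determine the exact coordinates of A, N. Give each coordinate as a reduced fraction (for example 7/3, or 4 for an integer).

1. A_x = 8  [A = 2·M−B = 2·(13, 8)−(18, 4)]
2. A_y = 12  [A = 2·M−B = 2·(13, 8)−(18, 4)]
   so A = (8, 12)
3. N_x = 11  [2·N = B+C = (18, 4)+(4, 4)]
4. N_y = 4  [2·N = B+C = (18, 4)+(4, 4)]
   so N = (11, 4)

A = (8, 12)
N = (11, 4)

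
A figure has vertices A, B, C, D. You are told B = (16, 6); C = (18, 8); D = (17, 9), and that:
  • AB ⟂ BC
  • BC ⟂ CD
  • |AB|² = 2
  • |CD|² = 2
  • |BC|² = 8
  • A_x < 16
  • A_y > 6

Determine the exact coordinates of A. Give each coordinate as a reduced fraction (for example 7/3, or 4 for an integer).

A = (15, 7)

1. A_x = 15  [[AB ⟂ BC ⇒ -2x-2y+44=0] ∩ [|A−(16, 6)|²=2]]
2. A_y = 7  [[AB ⟂ BC ⇒ -2x-2y+44=0] ∩ [|A−(16, 6)|²=2]]
   so A = (15, 7)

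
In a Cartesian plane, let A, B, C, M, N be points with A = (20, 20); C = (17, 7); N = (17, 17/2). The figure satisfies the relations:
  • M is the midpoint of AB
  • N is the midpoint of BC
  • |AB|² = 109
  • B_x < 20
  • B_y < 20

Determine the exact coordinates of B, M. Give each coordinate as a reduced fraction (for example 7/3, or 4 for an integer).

B = (17, 10)
M = (37/2, 15)

1. B_x = 17  [B = 2·N−C = 2·(17, 17/2)−(17, 7)]
2. B_y = 10  [B = 2·N−C = 2·(17, 17/2)−(17, 7)]
   so B = (17, 10)
3. M_x = 37/2  [2·M = A+B = (20, 20)+(17, 10)]
4. M_y = 15  [2·M = A+B = (20, 20)+(17, 10)]
   so M = (37/2, 15)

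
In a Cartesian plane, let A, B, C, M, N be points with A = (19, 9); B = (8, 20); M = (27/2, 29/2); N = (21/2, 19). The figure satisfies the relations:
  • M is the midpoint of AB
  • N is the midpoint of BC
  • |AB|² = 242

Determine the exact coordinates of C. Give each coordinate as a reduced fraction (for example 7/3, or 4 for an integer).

1. C_x = 13  [C = 2·N−B = 2·(21/2, 19)−(8, 20)]
2. C_y = 18  [C = 2·N−B = 2·(21/2, 19)−(8, 20)]
   so C = (13, 18)

C = (13, 18)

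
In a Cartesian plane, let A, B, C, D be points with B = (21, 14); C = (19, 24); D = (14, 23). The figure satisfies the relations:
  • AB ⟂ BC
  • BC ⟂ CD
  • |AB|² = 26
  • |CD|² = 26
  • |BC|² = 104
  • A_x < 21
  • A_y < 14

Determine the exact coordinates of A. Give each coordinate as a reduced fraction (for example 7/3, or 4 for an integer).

A = (16, 13)

1. A_x = 16  [[AB ⟂ BC ⇒ 2x-10y+98=0] ∩ [|A−(21, 14)|²=26]]
2. A_y = 13  [[AB ⟂ BC ⇒ 2x-10y+98=0] ∩ [|A−(21, 14)|²=26]]
   so A = (16, 13)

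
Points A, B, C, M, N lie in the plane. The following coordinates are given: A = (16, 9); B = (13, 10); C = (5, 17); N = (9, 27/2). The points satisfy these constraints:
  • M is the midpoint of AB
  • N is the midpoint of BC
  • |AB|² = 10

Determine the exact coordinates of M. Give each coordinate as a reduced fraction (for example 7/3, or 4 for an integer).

M = (29/2, 19/2)

1. M_x = 29/2  [2·M = A+B = (16, 9)+(13, 10)]
2. M_y = 19/2  [2·M = A+B = (16, 9)+(13, 10)]
   so M = (29/2, 19/2)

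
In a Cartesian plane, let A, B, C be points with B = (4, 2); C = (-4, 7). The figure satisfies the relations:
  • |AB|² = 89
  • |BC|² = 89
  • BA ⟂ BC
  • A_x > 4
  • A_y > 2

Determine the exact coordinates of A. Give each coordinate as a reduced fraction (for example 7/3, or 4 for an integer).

1. A_x = 9  [[BA ⟂ BC ⇒ -8x+5y+22=0] ∩ [|A−(4, 2)|²=89]]
2. A_y = 10  [[BA ⟂ BC ⇒ -8x+5y+22=0] ∩ [|A−(4, 2)|²=89]]
   so A = (9, 10)

A = (9, 10)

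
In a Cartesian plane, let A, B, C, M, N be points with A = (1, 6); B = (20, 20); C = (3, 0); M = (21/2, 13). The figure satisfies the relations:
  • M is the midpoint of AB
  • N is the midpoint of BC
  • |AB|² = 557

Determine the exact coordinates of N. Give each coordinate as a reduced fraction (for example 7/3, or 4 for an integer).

N = (23/2, 10)

1. N_x = 23/2  [2·N = B+C = (20, 20)+(3, 0)]
2. N_y = 10  [2·N = B+C = (20, 20)+(3, 0)]
   so N = (23/2, 10)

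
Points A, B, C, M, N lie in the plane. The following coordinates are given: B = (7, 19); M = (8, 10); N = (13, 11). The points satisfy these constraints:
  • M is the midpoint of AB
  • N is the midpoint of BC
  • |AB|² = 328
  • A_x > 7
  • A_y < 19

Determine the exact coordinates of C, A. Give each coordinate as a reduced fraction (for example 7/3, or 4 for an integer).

C = (19, 3)
A = (9, 1)

1. A_x = 9  [A = 2·M−B = 2·(8, 10)−(7, 19)]
2. A_y = 1  [A = 2·M−B = 2·(8, 10)−(7, 19)]
   so A = (9, 1)
3. C_x = 19  [C = 2·N−B = 2·(13, 11)−(7, 19)]
4. C_y = 3  [C = 2·N−B = 2·(13, 11)−(7, 19)]
   so C = (19, 3)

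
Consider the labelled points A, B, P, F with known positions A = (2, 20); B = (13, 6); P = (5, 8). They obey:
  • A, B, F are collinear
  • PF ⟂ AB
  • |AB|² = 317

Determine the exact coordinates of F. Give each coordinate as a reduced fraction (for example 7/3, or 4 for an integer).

1. F_x = 2845/317  [[A, B, F are collinear ⇒ 14x+11y-248=0] ∩ [PF ⟂ AB ⇒ 11x-14y+57=0]]
2. F_y = 3526/317  [[A, B, F are collinear ⇒ 14x+11y-248=0] ∩ [PF ⟂ AB ⇒ 11x-14y+57=0]]
   so F = (2845/317, 3526/317)

F = (2845/317, 3526/317)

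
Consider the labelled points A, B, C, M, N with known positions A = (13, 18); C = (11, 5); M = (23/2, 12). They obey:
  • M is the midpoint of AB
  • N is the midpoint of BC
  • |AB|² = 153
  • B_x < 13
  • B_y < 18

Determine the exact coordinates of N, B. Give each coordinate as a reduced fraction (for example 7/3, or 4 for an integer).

1. B_x = 10  [B = 2·M−A = 2·(23/2, 12)−(13, 18)]
2. B_y = 6  [B = 2·M−A = 2·(23/2, 12)−(13, 18)]
   so B = (10, 6)
3. N_x = 21/2  [2·N = B+C = (10, 6)+(11, 5)]
4. N_y = 11/2  [2·N = B+C = (10, 6)+(11, 5)]
   so N = (21/2, 11/2)

N = (21/2, 11/2)
B = (10, 6)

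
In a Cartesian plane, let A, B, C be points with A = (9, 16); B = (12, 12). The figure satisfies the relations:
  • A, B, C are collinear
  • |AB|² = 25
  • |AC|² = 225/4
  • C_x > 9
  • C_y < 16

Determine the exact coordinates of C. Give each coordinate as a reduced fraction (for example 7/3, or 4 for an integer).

1. C_x = 27/2  [[A, B, C are collinear ⇒ 4x+3y-84=0] ∩ [|C−(9, 16)|²=225/4]]
2. C_y = 10  [[A, B, C are collinear ⇒ 4x+3y-84=0] ∩ [|C−(9, 16)|²=225/4]]
   so C = (27/2, 10)

C = (27/2, 10)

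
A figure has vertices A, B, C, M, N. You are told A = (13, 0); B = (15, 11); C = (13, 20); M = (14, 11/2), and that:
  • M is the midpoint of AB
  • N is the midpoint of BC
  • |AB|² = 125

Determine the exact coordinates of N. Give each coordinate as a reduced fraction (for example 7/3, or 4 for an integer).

N = (14, 31/2)

1. N_x = 14  [2·N = B+C = (15, 11)+(13, 20)]
2. N_y = 31/2  [2·N = B+C = (15, 11)+(13, 20)]
   so N = (14, 31/2)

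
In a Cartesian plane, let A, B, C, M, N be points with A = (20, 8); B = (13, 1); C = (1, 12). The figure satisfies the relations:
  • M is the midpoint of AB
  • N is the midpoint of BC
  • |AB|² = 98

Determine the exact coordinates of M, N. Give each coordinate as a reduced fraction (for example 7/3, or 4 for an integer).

1. M_x = 33/2  [2·M = A+B = (20, 8)+(13, 1)]
2. M_y = 9/2  [2·M = A+B = (20, 8)+(13, 1)]
   so M = (33/2, 9/2)
3. N_x = 7  [2·N = B+C = (13, 1)+(1, 12)]
4. N_y = 13/2  [2·N = B+C = (13, 1)+(1, 12)]
   so N = (7, 13/2)

M = (33/2, 9/2)
N = (7, 13/2)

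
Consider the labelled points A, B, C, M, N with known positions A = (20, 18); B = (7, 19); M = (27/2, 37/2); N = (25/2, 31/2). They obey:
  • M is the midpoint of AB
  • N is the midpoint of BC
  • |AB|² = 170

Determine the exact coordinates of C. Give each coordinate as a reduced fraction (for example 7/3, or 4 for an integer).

C = (18, 12)

1. C_x = 18  [C = 2·N−B = 2·(25/2, 31/2)−(7, 19)]
2. C_y = 12  [C = 2·N−B = 2·(25/2, 31/2)−(7, 19)]
   so C = (18, 12)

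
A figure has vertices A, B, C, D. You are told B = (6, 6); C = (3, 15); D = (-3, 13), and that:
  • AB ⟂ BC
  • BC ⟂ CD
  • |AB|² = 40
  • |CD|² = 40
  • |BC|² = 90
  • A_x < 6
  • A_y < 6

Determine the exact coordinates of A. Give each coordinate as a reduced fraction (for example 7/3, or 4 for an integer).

1. A_x = 0  [[AB ⟂ BC ⇒ 3x-9y+36=0] ∩ [|A−(6, 6)|²=40]]
2. A_y = 4  [[AB ⟂ BC ⇒ 3x-9y+36=0] ∩ [|A−(6, 6)|²=40]]
   so A = (0, 4)

A = (0, 4)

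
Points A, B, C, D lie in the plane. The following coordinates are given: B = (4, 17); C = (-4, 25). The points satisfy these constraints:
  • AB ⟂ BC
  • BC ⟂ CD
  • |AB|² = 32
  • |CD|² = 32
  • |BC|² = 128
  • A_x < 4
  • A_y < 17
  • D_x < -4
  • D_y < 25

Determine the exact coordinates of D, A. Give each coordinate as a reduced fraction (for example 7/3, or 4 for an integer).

1. D_x = -8  [[BC ⟂ CD ⇒ -8x+8y-232=0] ∩ [|D−(-4, 25)|²=32]]
2. D_y = 21  [[BC ⟂ CD ⇒ -8x+8y-232=0] ∩ [|D−(-4, 25)|²=32]]
   so D = (-8, 21)
3. A_x = 0  [[AB ⟂ BC ⇒ 8x-8y+104=0] ∩ [|A−(4, 17)|²=32]]
4. A_y = 13  [[AB ⟂ BC ⇒ 8x-8y+104=0] ∩ [|A−(4, 17)|²=32]]
   so A = (0, 13)

D = (-8, 21)
A = (0, 13)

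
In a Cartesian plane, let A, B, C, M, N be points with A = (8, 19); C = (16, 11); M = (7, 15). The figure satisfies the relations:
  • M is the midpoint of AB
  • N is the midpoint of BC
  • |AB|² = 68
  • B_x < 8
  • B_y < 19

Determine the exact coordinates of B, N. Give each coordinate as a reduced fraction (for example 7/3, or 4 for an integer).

1. B_x = 6  [B = 2·M−A = 2·(7, 15)−(8, 19)]
2. B_y = 11  [B = 2·M−A = 2·(7, 15)−(8, 19)]
   so B = (6, 11)
3. N_x = 11  [2·N = B+C = (6, 11)+(16, 11)]
4. N_y = 11  [2·N = B+C = (6, 11)+(16, 11)]
   so N = (11, 11)

B = (6, 11)
N = (11, 11)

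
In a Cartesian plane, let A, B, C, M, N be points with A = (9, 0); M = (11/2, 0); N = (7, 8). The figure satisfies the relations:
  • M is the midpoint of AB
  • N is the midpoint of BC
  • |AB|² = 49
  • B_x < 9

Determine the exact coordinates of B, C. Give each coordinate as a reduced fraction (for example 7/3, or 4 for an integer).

1. B_x = 2  [B = 2·M−A = 2·(11/2, 0)−(9, 0)]
2. B_y = 0  [B = 2·M−A = 2·(11/2, 0)−(9, 0)]
   so B = (2, 0)
3. C_x = 12  [C = 2·N−B = 2·(7, 8)−(2, 0)]
4. C_y = 16  [C = 2·N−B = 2·(7, 8)−(2, 0)]
   so C = (12, 16)

B = (2, 0)
C = (12, 16)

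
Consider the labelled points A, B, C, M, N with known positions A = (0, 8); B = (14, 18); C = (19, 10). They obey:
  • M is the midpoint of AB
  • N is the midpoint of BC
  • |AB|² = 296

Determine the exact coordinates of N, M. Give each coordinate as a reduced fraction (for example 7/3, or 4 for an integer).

1. M_x = 7  [2·M = A+B = (0, 8)+(14, 18)]
2. M_y = 13  [2·M = A+B = (0, 8)+(14, 18)]
   so M = (7, 13)
3. N_x = 33/2  [2·N = B+C = (14, 18)+(19, 10)]
4. N_y = 14  [2·N = B+C = (14, 18)+(19, 10)]
   so N = (33/2, 14)

N = (33/2, 14)
M = (7, 13)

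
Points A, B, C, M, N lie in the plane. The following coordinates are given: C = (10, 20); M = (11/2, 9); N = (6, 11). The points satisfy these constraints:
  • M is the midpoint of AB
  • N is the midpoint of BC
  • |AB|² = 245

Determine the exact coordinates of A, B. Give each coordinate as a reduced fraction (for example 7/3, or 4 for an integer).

1. B_x = 2  [B = 2·N−C = 2·(6, 11)−(10, 20)]
2. B_y = 2  [B = 2·N−C = 2·(6, 11)−(10, 20)]
   so B = (2, 2)
3. A_x = 9  [A = 2·M−B = 2·(11/2, 9)−(2, 2)]
4. A_y = 16  [A = 2·M−B = 2·(11/2, 9)−(2, 2)]
   so A = (9, 16)

A = (9, 16)
B = (2, 2)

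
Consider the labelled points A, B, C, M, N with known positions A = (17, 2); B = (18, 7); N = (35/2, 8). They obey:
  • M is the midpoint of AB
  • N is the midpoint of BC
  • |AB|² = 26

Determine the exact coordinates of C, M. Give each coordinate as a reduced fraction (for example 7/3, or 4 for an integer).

1. M_x = 35/2  [2·M = A+B = (17, 2)+(18, 7)]
2. M_y = 9/2  [2·M = A+B = (17, 2)+(18, 7)]
   so M = (35/2, 9/2)
3. C_x = 17  [C = 2·N−B = 2·(35/2, 8)−(18, 7)]
4. C_y = 9  [C = 2·N−B = 2·(35/2, 8)−(18, 7)]
   so C = (17, 9)

C = (17, 9)
M = (35/2, 9/2)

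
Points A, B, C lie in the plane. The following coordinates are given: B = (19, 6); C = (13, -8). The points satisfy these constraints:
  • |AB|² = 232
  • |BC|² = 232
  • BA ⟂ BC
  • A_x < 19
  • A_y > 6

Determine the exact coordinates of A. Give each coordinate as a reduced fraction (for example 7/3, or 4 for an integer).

A = (5, 12)

1. A_x = 5  [[BA ⟂ BC ⇒ -6x-14y+198=0] ∩ [|A−(19, 6)|²=232]]
2. A_y = 12  [[BA ⟂ BC ⇒ -6x-14y+198=0] ∩ [|A−(19, 6)|²=232]]
   so A = (5, 12)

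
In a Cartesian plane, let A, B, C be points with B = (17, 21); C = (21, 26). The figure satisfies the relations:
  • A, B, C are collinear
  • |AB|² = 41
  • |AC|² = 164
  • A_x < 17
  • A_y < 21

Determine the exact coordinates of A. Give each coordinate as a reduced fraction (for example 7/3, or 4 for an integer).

A = (13, 16)

1. A_x = 13  [[A, B, C are collinear ⇒ -5x+4y+1=0] ∩ [|A−(17, 21)|²=41]]
2. A_y = 16  [[A, B, C are collinear ⇒ -5x+4y+1=0] ∩ [|A−(17, 21)|²=41]]
   so A = (13, 16)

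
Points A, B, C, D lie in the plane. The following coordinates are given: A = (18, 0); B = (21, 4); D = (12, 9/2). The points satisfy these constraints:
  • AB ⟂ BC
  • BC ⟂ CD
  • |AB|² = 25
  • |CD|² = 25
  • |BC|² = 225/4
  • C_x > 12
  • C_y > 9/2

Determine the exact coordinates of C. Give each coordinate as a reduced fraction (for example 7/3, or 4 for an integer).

C = (15, 17/2)

1. C_x = 15  [[AB ⟂ BC ⇒ 3x+4y-79=0] ∩ [|C−(12, 9/2)|²=25]]
2. C_y = 17/2  [[AB ⟂ BC ⇒ 3x+4y-79=0] ∩ [|C−(12, 9/2)|²=25]]
   so C = (15, 17/2)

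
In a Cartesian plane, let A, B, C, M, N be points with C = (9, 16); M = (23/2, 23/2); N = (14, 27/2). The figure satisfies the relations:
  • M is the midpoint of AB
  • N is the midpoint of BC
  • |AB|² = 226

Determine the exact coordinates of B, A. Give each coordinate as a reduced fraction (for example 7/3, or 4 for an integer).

1. B_x = 19  [B = 2·N−C = 2·(14, 27/2)−(9, 16)]
2. B_y = 11  [B = 2·N−C = 2·(14, 27/2)−(9, 16)]
   so B = (19, 11)
3. A_x = 4  [A = 2·M−B = 2·(23/2, 23/2)−(19, 11)]
4. A_y = 12  [A = 2·M−B = 2·(23/2, 23/2)−(19, 11)]
   so A = (4, 12)

B = (19, 11)
A = (4, 12)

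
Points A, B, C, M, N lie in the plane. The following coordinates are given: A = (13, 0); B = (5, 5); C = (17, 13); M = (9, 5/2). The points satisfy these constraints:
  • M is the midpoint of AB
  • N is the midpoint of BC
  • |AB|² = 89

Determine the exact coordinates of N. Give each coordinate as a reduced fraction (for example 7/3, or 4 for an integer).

N = (11, 9)

1. N_x = 11  [2·N = B+C = (5, 5)+(17, 13)]
2. N_y = 9  [2·N = B+C = (5, 5)+(17, 13)]
   so N = (11, 9)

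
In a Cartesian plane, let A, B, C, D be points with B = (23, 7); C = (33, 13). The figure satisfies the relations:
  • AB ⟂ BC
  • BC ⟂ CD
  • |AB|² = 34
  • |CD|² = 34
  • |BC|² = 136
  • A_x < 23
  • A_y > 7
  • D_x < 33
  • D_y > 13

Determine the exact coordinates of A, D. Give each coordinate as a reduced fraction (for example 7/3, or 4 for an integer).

A = (20, 12)
D = (30, 18)

1. A_x = 20  [[AB ⟂ BC ⇒ -10x-6y+272=0] ∩ [|A−(23, 7)|²=34]]
2. A_y = 12  [[AB ⟂ BC ⇒ -10x-6y+272=0] ∩ [|A−(23, 7)|²=34]]
   so A = (20, 12)
3. D_x = 30  [[BC ⟂ CD ⇒ 10x+6y-408=0] ∩ [|D−(33, 13)|²=34]]
4. D_y = 18  [[BC ⟂ CD ⇒ 10x+6y-408=0] ∩ [|D−(33, 13)|²=34]]
   so D = (30, 18)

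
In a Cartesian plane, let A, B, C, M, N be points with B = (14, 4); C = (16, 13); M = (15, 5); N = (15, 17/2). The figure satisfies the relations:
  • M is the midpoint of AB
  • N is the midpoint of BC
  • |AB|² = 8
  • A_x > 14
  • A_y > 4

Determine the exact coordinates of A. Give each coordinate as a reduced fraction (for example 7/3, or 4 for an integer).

A = (16, 6)

1. A_x = 16  [A = 2·M−B = 2·(15, 5)−(14, 4)]
2. A_y = 6  [A = 2·M−B = 2·(15, 5)−(14, 4)]
   so A = (16, 6)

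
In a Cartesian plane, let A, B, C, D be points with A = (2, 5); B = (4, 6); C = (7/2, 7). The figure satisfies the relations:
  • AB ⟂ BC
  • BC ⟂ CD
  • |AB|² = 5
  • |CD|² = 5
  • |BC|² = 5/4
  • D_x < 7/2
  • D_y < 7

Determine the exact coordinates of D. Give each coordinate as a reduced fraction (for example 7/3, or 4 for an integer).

D = (3/2, 6)

1. D_x = 3/2  [[BC ⟂ CD ⇒ -1/2x+1y-21/4=0] ∩ [|D−(7/2, 7)|²=5]]
2. D_y = 6  [[BC ⟂ CD ⇒ -1/2x+1y-21/4=0] ∩ [|D−(7/2, 7)|²=5]]
   so D = (3/2, 6)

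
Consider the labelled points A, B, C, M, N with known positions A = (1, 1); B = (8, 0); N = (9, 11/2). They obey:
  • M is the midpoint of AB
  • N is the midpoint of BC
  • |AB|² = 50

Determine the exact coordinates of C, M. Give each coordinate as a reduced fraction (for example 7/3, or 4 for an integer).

1. M_x = 9/2  [2·M = A+B = (1, 1)+(8, 0)]
2. M_y = 1/2  [2·M = A+B = (1, 1)+(8, 0)]
   so M = (9/2, 1/2)
3. C_x = 10  [C = 2·N−B = 2·(9, 11/2)−(8, 0)]
4. C_y = 11  [C = 2·N−B = 2·(9, 11/2)−(8, 0)]
   so C = (10, 11)

C = (10, 11)
M = (9/2, 1/2)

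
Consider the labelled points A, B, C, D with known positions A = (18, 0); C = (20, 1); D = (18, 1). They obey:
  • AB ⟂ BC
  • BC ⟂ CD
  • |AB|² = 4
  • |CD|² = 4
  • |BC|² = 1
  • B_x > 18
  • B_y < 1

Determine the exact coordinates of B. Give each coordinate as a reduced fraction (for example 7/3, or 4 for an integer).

1. B_x = 20  [[BC ⟂ CD ⇒ 2x-40=0] ∩ [|B−(18, 0)|²=4]]
2. B_y = 0  [[BC ⟂ CD ⇒ 2x-40=0] ∩ [|B−(18, 0)|²=4]]
   so B = (20, 0)

B = (20, 0)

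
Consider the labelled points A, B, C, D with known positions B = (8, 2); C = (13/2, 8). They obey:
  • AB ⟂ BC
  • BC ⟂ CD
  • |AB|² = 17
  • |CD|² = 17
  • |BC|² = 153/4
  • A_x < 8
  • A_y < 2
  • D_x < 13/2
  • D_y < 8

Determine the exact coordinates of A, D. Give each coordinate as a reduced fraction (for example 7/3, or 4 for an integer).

1. A_x = 4  [[AB ⟂ BC ⇒ 3/2x-6y=0] ∩ [|A−(8, 2)|²=17]]
2. A_y = 1  [[AB ⟂ BC ⇒ 3/2x-6y=0] ∩ [|A−(8, 2)|²=17]]
   so A = (4, 1)
3. D_x = 5/2  [[BC ⟂ CD ⇒ -3/2x+6y-153/4=0] ∩ [|D−(13/2, 8)|²=17]]
4. D_y = 7  [[BC ⟂ CD ⇒ -3/2x+6y-153/4=0] ∩ [|D−(13/2, 8)|²=17]]
   so D = (5/2, 7)

A = (4, 1)
D = (5/2, 7)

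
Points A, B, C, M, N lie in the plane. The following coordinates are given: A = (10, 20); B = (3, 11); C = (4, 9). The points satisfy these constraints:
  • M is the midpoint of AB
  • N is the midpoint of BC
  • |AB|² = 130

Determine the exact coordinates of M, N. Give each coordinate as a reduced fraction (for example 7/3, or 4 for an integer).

M = (13/2, 31/2)
N = (7/2, 10)

1. M_x = 13/2  [2·M = A+B = (10, 20)+(3, 11)]
2. M_y = 31/2  [2·M = A+B = (10, 20)+(3, 11)]
   so M = (13/2, 31/2)
3. N_x = 7/2  [2·N = B+C = (3, 11)+(4, 9)]
4. N_y = 10  [2·N = B+C = (3, 11)+(4, 9)]
   so N = (7/2, 10)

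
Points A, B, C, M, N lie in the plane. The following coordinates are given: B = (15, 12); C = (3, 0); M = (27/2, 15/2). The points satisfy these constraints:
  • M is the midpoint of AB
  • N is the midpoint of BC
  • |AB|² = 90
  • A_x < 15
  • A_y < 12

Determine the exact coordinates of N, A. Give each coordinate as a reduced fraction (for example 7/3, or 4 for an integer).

N = (9, 6)
A = (12, 3)

1. A_x = 12  [A = 2·M−B = 2·(27/2, 15/2)−(15, 12)]
2. A_y = 3  [A = 2·M−B = 2·(27/2, 15/2)−(15, 12)]
   so A = (12, 3)
3. N_x = 9  [2·N = B+C = (15, 12)+(3, 0)]
4. N_y = 6  [2·N = B+C = (15, 12)+(3, 0)]
   so N = (9, 6)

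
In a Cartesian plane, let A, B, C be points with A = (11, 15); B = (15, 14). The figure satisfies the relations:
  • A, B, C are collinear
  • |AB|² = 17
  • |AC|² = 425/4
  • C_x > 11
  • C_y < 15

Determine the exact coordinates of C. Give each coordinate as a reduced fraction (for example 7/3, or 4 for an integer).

C = (21, 25/2)

1. C_x = 21  [[A, B, C are collinear ⇒ 1x+4y-71=0] ∩ [|C−(11, 15)|²=425/4]]
2. C_y = 25/2  [[A, B, C are collinear ⇒ 1x+4y-71=0] ∩ [|C−(11, 15)|²=425/4]]
   so C = (21, 25/2)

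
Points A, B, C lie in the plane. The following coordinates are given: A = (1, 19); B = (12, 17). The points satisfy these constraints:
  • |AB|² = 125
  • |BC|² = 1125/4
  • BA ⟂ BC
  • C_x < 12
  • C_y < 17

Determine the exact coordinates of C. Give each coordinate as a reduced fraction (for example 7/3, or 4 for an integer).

1. C_x = 9  [[BA ⟂ BC ⇒ -11x+2y+98=0] ∩ [|C−(12, 17)|²=1125/4]]
2. C_y = 1/2  [[BA ⟂ BC ⇒ -11x+2y+98=0] ∩ [|C−(12, 17)|²=1125/4]]
   so C = (9, 1/2)

C = (9, 1/2)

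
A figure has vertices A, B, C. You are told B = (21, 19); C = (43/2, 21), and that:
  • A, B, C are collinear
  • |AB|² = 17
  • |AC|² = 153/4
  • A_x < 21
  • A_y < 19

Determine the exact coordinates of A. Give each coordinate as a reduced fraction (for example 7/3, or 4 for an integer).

A = (20, 15)

1. A_x = 20  [[A, B, C are collinear ⇒ -2x+1/2y+65/2=0] ∩ [|A−(21, 19)|²=17]]
2. A_y = 15  [[A, B, C are collinear ⇒ -2x+1/2y+65/2=0] ∩ [|A−(21, 19)|²=17]]
   so A = (20, 15)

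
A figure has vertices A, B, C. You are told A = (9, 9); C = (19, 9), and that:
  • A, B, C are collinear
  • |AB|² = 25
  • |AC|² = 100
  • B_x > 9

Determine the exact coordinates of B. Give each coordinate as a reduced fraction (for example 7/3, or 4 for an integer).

B = (14, 9)

1. B_x = 14  [[A, B, C are collinear ⇒ -10y+90=0] ∩ [|B−(9, 9)|²=25]]
2. B_y = 9  [[A, B, C are collinear ⇒ -10y+90=0] ∩ [|B−(9, 9)|²=25]]
   so B = (14, 9)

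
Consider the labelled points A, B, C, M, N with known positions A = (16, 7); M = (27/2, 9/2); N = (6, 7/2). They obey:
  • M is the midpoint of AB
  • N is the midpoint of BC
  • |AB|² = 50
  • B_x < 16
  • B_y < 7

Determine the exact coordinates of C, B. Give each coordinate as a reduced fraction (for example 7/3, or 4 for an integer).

1. B_x = 11  [B = 2·M−A = 2·(27/2, 9/2)−(16, 7)]
2. B_y = 2  [B = 2·M−A = 2·(27/2, 9/2)−(16, 7)]
   so B = (11, 2)
3. C_x = 1  [C = 2·N−B = 2·(6, 7/2)−(11, 2)]
4. C_y = 5  [C = 2·N−B = 2·(6, 7/2)−(11, 2)]
   so C = (1, 5)

C = (1, 5)
B = (11, 2)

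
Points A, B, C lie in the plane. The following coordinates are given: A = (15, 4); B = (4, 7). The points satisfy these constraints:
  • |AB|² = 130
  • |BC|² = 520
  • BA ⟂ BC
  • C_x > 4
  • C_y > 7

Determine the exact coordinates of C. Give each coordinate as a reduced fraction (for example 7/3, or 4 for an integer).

1. C_x = 10  [[BA ⟂ BC ⇒ 11x-3y-23=0] ∩ [|C−(4, 7)|²=520]]
2. C_y = 29  [[BA ⟂ BC ⇒ 11x-3y-23=0] ∩ [|C−(4, 7)|²=520]]
   so C = (10, 29)

C = (10, 29)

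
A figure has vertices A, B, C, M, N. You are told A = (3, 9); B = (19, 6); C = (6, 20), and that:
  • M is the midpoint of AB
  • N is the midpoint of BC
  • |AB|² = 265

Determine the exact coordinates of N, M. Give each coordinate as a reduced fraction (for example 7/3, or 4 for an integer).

1. M_x = 11  [2·M = A+B = (3, 9)+(19, 6)]
2. M_y = 15/2  [2·M = A+B = (3, 9)+(19, 6)]
   so M = (11, 15/2)
3. N_x = 25/2  [2·N = B+C = (19, 6)+(6, 20)]
4. N_y = 13  [2·N = B+C = (19, 6)+(6, 20)]
   so N = (25/2, 13)

N = (25/2, 13)
M = (11, 15/2)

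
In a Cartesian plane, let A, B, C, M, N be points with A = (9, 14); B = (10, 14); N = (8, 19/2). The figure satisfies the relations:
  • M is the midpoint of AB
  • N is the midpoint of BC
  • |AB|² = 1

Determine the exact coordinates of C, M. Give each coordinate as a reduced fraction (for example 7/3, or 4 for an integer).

C = (6, 5)
M = (19/2, 14)

1. M_x = 19/2  [2·M = A+B = (9, 14)+(10, 14)]
2. M_y = 14  [2·M = A+B = (9, 14)+(10, 14)]
   so M = (19/2, 14)
3. C_x = 6  [C = 2·N−B = 2·(8, 19/2)−(10, 14)]
4. C_y = 5  [C = 2·N−B = 2·(8, 19/2)−(10, 14)]
   so C = (6, 5)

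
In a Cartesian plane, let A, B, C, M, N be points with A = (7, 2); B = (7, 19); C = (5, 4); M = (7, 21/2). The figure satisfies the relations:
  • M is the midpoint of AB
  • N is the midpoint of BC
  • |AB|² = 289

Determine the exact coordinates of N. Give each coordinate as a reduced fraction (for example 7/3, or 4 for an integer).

N = (6, 23/2)

1. N_x = 6  [2·N = B+C = (7, 19)+(5, 4)]
2. N_y = 23/2  [2·N = B+C = (7, 19)+(5, 4)]
   so N = (6, 23/2)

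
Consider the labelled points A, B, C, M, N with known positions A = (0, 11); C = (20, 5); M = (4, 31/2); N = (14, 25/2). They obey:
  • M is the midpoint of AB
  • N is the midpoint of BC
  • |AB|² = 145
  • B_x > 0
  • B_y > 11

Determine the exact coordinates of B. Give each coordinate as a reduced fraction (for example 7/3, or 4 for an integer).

B = (8, 20)

1. B_x = 8  [B = 2·M−A = 2·(4, 31/2)−(0, 11)]
2. B_y = 20  [B = 2·M−A = 2·(4, 31/2)−(0, 11)]
   so B = (8, 20)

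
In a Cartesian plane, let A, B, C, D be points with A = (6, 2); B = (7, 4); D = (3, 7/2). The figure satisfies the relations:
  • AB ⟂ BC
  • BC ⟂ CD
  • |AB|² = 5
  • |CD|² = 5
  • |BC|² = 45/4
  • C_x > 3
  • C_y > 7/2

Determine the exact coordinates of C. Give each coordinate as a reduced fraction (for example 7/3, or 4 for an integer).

1. C_x = 4  [[AB ⟂ BC ⇒ 1x+2y-15=0] ∩ [|C−(3, 7/2)|²=5]]
2. C_y = 11/2  [[AB ⟂ BC ⇒ 1x+2y-15=0] ∩ [|C−(3, 7/2)|²=5]]
   so C = (4, 11/2)

C = (4, 11/2)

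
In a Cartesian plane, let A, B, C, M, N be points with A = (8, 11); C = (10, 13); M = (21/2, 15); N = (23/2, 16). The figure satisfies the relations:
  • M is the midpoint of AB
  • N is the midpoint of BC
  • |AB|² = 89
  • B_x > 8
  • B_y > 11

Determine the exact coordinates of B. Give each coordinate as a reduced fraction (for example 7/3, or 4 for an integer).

1. B_x = 13  [B = 2·M−A = 2·(21/2, 15)−(8, 11)]
2. B_y = 19  [B = 2·M−A = 2·(21/2, 15)−(8, 11)]
   so B = (13, 19)

B = (13, 19)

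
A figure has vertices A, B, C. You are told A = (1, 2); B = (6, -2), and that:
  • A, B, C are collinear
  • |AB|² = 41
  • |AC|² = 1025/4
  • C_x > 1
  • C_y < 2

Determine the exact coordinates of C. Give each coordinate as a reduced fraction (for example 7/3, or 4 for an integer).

C = (27/2, -8)

1. C_x = 27/2  [[A, B, C are collinear ⇒ 4x+5y-14=0] ∩ [|C−(1, 2)|²=1025/4]]
2. C_y = -8  [[A, B, C are collinear ⇒ 4x+5y-14=0] ∩ [|C−(1, 2)|²=1025/4]]
   so C = (27/2, -8)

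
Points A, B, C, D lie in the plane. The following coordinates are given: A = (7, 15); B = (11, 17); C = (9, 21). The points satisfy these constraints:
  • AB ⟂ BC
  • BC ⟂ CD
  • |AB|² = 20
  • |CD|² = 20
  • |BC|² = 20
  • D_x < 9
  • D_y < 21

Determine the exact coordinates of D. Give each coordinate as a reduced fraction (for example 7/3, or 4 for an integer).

1. D_x = 5  [[BC ⟂ CD ⇒ -2x+4y-66=0] ∩ [|D−(9, 21)|²=20]]
2. D_y = 19  [[BC ⟂ CD ⇒ -2x+4y-66=0] ∩ [|D−(9, 21)|²=20]]
   so D = (5, 19)

D = (5, 19)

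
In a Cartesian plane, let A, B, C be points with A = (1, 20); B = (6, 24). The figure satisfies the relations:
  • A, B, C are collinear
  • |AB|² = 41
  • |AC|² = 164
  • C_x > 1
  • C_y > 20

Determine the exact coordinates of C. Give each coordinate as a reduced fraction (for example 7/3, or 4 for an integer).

C = (11, 28)

1. C_x = 11  [[A, B, C are collinear ⇒ -4x+5y-96=0] ∩ [|C−(1, 20)|²=164]]
2. C_y = 28  [[A, B, C are collinear ⇒ -4x+5y-96=0] ∩ [|C−(1, 20)|²=164]]
   so C = (11, 28)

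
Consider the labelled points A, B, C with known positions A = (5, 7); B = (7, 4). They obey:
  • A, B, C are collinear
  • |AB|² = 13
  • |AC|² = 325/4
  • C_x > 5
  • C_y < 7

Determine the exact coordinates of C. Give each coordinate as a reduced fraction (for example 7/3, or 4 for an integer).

C = (10, -1/2)

1. C_x = 10  [[A, B, C are collinear ⇒ 3x+2y-29=0] ∩ [|C−(5, 7)|²=325/4]]
2. C_y = -1/2  [[A, B, C are collinear ⇒ 3x+2y-29=0] ∩ [|C−(5, 7)|²=325/4]]
   so C = (10, -1/2)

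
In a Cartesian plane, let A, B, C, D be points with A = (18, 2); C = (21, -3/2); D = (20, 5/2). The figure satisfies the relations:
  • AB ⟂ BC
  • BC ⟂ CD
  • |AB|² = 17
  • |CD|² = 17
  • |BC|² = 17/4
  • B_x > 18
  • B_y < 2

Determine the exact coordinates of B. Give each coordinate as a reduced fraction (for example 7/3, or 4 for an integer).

B = (19, -2)

1. B_x = 19  [[BC ⟂ CD ⇒ 1x-4y-27=0] ∩ [|B−(18, 2)|²=17]]
2. B_y = -2  [[BC ⟂ CD ⇒ 1x-4y-27=0] ∩ [|B−(18, 2)|²=17]]
   so B = (19, -2)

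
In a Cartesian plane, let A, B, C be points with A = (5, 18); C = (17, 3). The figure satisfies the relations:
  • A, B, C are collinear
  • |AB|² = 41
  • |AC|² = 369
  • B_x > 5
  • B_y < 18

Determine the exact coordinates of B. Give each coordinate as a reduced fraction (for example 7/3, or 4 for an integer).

B = (9, 13)

1. B_x = 9  [[A, B, C are collinear ⇒ -15x-12y+291=0] ∩ [|B−(5, 18)|²=41]]
2. B_y = 13  [[A, B, C are collinear ⇒ -15x-12y+291=0] ∩ [|B−(5, 18)|²=41]]
   so B = (9, 13)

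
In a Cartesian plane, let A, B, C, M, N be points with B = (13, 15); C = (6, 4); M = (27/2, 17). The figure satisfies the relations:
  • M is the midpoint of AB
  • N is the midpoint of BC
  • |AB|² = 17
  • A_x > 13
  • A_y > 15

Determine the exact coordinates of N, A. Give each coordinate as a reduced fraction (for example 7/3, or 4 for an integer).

1. A_x = 14  [A = 2·M−B = 2·(27/2, 17)−(13, 15)]
2. A_y = 19  [A = 2·M−B = 2·(27/2, 17)−(13, 15)]
   so A = (14, 19)
3. N_x = 19/2  [2·N = B+C = (13, 15)+(6, 4)]
4. N_y = 19/2  [2·N = B+C = (13, 15)+(6, 4)]
   so N = (19/2, 19/2)

N = (19/2, 19/2)
A = (14, 19)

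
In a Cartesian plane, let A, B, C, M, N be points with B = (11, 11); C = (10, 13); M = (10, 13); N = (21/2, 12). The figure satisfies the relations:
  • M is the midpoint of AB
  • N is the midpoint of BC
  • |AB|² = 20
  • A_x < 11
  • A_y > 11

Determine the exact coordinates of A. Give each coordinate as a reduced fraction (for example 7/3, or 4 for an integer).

A = (9, 15)

1. A_x = 9  [A = 2·M−B = 2·(10, 13)−(11, 11)]
2. A_y = 15  [A = 2·M−B = 2·(10, 13)−(11, 11)]
   so A = (9, 15)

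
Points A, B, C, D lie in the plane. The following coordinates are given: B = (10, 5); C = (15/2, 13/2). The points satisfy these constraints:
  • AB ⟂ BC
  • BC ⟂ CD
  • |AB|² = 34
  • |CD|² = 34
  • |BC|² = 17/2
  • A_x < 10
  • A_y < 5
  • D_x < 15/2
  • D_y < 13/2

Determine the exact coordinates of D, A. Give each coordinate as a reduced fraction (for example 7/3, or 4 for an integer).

D = (9/2, 3/2)
A = (7, 0)

1. D_x = 9/2  [[BC ⟂ CD ⇒ -5/2x+3/2y+9=0] ∩ [|D−(15/2, 13/2)|²=34]]
2. D_y = 3/2  [[BC ⟂ CD ⇒ -5/2x+3/2y+9=0] ∩ [|D−(15/2, 13/2)|²=34]]
   so D = (9/2, 3/2)
3. A_x = 7  [[AB ⟂ BC ⇒ 5/2x-3/2y-35/2=0] ∩ [|A−(10, 5)|²=34]]
4. A_y = 0  [[AB ⟂ BC ⇒ 5/2x-3/2y-35/2=0] ∩ [|A−(10, 5)|²=34]]
   so A = (7, 0)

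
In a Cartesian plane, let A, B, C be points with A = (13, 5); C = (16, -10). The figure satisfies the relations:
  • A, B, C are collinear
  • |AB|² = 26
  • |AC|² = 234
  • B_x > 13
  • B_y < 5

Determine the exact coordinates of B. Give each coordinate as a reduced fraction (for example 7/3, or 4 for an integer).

B = (14, 0)

1. B_x = 14  [[A, B, C are collinear ⇒ -15x-3y+210=0] ∩ [|B−(13, 5)|²=26]]
2. B_y = 0  [[A, B, C are collinear ⇒ -15x-3y+210=0] ∩ [|B−(13, 5)|²=26]]
   so B = (14, 0)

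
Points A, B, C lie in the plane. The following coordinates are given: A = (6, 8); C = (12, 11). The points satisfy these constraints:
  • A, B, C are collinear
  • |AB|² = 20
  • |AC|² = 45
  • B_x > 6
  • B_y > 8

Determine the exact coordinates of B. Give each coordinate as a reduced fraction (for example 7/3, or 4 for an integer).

1. B_x = 10  [[A, B, C are collinear ⇒ 3x-6y+30=0] ∩ [|B−(6, 8)|²=20]]
2. B_y = 10  [[A, B, C are collinear ⇒ 3x-6y+30=0] ∩ [|B−(6, 8)|²=20]]
   so B = (10, 10)

B = (10, 10)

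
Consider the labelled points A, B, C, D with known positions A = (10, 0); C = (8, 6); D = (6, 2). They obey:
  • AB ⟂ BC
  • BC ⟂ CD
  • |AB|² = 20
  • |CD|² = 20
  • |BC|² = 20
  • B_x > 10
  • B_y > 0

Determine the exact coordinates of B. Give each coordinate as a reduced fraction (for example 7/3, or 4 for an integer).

B = (12, 4)

1. B_x = 12  [[BC ⟂ CD ⇒ 2x+4y-40=0] ∩ [|B−(10, 0)|²=20]]
2. B_y = 4  [[BC ⟂ CD ⇒ 2x+4y-40=0] ∩ [|B−(10, 0)|²=20]]
   so B = (12, 4)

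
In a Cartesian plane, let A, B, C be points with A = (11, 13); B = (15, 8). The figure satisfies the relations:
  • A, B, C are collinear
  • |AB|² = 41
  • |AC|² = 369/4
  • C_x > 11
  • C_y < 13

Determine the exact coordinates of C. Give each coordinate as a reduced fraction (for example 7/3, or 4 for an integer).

1. C_x = 17  [[A, B, C are collinear ⇒ 5x+4y-107=0] ∩ [|C−(11, 13)|²=369/4]]
2. C_y = 11/2  [[A, B, C are collinear ⇒ 5x+4y-107=0] ∩ [|C−(11, 13)|²=369/4]]
   so C = (17, 11/2)

C = (17, 11/2)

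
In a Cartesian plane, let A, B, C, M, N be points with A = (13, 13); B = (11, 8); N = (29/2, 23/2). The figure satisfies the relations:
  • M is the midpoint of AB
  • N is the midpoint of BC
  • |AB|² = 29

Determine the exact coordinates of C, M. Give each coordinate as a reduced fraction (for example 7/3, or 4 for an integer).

1. M_x = 12  [2·M = A+B = (13, 13)+(11, 8)]
2. M_y = 21/2  [2·M = A+B = (13, 13)+(11, 8)]
   so M = (12, 21/2)
3. C_x = 18  [C = 2·N−B = 2·(29/2, 23/2)−(11, 8)]
4. C_y = 15  [C = 2·N−B = 2·(29/2, 23/2)−(11, 8)]
   so C = (18, 15)

C = (18, 15)
M = (12, 21/2)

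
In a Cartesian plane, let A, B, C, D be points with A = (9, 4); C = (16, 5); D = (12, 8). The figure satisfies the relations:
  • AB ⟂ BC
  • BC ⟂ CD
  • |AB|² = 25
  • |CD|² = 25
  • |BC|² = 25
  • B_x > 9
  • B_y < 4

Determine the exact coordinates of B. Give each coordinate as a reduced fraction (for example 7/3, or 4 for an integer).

B = (13, 1)

1. B_x = 13  [[BC ⟂ CD ⇒ 4x-3y-49=0] ∩ [|B−(9, 4)|²=25]]
2. B_y = 1  [[BC ⟂ CD ⇒ 4x-3y-49=0] ∩ [|B−(9, 4)|²=25]]
   so B = (13, 1)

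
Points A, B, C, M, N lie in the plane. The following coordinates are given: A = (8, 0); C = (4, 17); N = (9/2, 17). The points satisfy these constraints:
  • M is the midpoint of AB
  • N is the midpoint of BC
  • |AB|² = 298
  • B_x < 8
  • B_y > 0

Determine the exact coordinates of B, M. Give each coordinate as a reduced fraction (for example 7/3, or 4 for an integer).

B = (5, 17)
M = (13/2, 17/2)

1. B_x = 5  [B = 2·N−C = 2·(9/2, 17)−(4, 17)]
2. B_y = 17  [B = 2·N−C = 2·(9/2, 17)−(4, 17)]
   so B = (5, 17)
3. M_x = 13/2  [2·M = A+B = (8, 0)+(5, 17)]
4. M_y = 17/2  [2·M = A+B = (8, 0)+(5, 17)]
   so M = (13/2, 17/2)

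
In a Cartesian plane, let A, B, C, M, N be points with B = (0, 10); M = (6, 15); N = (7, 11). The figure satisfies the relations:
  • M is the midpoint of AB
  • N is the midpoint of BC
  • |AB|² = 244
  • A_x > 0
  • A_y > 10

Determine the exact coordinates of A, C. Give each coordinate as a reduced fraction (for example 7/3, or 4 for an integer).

A = (12, 20)
C = (14, 12)

1. A_x = 12  [A = 2·M−B = 2·(6, 15)−(0, 10)]
2. A_y = 20  [A = 2·M−B = 2·(6, 15)−(0, 10)]
   so A = (12, 20)
3. C_x = 14  [C = 2·N−B = 2·(7, 11)−(0, 10)]
4. C_y = 12  [C = 2·N−B = 2·(7, 11)−(0, 10)]
   so C = (14, 12)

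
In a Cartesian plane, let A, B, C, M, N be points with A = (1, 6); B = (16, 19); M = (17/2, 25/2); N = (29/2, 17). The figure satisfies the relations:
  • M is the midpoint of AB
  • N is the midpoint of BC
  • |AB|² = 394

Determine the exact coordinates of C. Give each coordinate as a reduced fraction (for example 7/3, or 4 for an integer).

1. C_x = 13  [C = 2·N−B = 2·(29/2, 17)−(16, 19)]
2. C_y = 15  [C = 2·N−B = 2·(29/2, 17)−(16, 19)]
   so C = (13, 15)

C = (13, 15)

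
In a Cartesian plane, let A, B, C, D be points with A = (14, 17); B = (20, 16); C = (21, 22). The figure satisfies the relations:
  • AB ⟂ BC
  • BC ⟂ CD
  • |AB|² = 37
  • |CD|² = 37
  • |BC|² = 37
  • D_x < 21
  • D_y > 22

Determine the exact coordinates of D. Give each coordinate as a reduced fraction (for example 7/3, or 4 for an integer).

1. D_x = 15  [[BC ⟂ CD ⇒ 1x+6y-153=0] ∩ [|D−(21, 22)|²=37]]
2. D_y = 23  [[BC ⟂ CD ⇒ 1x+6y-153=0] ∩ [|D−(21, 22)|²=37]]
   so D = (15, 23)

D = (15, 23)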